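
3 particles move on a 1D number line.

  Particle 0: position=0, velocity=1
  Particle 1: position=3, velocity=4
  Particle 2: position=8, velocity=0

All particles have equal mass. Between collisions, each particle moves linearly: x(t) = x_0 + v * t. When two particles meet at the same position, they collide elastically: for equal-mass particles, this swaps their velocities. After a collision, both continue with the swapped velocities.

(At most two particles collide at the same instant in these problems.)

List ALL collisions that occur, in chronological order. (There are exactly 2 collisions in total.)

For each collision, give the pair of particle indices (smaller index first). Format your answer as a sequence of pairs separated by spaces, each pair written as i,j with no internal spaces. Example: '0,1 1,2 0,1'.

Collision at t=5/4: particles 1 and 2 swap velocities; positions: p0=5/4 p1=8 p2=8; velocities now: v0=1 v1=0 v2=4
Collision at t=8: particles 0 and 1 swap velocities; positions: p0=8 p1=8 p2=35; velocities now: v0=0 v1=1 v2=4

Answer: 1,2 0,1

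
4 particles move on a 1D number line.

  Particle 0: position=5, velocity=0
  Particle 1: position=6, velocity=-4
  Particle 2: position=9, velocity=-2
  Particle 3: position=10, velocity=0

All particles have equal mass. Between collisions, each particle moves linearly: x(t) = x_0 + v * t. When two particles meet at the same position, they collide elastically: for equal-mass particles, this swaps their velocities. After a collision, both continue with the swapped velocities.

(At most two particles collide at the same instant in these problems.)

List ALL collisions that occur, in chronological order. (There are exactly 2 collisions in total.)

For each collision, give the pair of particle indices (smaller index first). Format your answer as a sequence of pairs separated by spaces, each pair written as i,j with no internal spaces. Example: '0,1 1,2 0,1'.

Collision at t=1/4: particles 0 and 1 swap velocities; positions: p0=5 p1=5 p2=17/2 p3=10; velocities now: v0=-4 v1=0 v2=-2 v3=0
Collision at t=2: particles 1 and 2 swap velocities; positions: p0=-2 p1=5 p2=5 p3=10; velocities now: v0=-4 v1=-2 v2=0 v3=0

Answer: 0,1 1,2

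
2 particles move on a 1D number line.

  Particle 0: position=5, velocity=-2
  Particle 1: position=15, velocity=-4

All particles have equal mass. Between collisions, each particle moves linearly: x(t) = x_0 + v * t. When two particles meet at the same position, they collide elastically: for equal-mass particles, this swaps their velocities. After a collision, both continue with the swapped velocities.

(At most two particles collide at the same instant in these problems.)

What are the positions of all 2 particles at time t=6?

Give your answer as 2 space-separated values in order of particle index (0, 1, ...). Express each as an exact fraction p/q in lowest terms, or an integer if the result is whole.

Collision at t=5: particles 0 and 1 swap velocities; positions: p0=-5 p1=-5; velocities now: v0=-4 v1=-2
Advance to t=6 (no further collisions before then); velocities: v0=-4 v1=-2; positions = -9 -7

Answer: -9 -7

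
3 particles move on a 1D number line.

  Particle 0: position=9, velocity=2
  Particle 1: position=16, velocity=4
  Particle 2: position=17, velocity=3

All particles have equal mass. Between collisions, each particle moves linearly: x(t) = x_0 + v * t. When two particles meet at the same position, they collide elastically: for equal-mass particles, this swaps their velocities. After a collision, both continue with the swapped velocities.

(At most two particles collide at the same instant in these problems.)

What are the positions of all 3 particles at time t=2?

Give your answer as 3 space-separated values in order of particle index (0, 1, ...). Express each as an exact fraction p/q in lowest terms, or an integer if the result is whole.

Answer: 13 23 24

Derivation:
Collision at t=1: particles 1 and 2 swap velocities; positions: p0=11 p1=20 p2=20; velocities now: v0=2 v1=3 v2=4
Advance to t=2 (no further collisions before then); velocities: v0=2 v1=3 v2=4; positions = 13 23 24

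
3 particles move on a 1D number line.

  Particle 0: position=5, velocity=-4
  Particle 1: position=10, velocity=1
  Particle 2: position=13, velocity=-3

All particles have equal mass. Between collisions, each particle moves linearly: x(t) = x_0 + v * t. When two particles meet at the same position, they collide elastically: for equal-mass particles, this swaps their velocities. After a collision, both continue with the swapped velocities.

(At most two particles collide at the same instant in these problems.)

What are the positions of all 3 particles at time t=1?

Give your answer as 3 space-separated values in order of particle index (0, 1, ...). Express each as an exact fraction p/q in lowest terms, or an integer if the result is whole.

Answer: 1 10 11

Derivation:
Collision at t=3/4: particles 1 and 2 swap velocities; positions: p0=2 p1=43/4 p2=43/4; velocities now: v0=-4 v1=-3 v2=1
Advance to t=1 (no further collisions before then); velocities: v0=-4 v1=-3 v2=1; positions = 1 10 11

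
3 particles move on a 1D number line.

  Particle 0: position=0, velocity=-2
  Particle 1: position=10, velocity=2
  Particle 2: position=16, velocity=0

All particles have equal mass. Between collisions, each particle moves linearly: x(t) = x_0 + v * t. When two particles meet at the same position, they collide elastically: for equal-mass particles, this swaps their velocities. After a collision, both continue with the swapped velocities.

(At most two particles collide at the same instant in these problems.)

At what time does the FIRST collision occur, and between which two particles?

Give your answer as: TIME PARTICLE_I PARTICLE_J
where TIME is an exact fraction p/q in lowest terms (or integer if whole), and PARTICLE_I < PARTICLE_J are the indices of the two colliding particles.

Answer: 3 1 2

Derivation:
Pair (0,1): pos 0,10 vel -2,2 -> not approaching (rel speed -4 <= 0)
Pair (1,2): pos 10,16 vel 2,0 -> gap=6, closing at 2/unit, collide at t=3
Earliest collision: t=3 between 1 and 2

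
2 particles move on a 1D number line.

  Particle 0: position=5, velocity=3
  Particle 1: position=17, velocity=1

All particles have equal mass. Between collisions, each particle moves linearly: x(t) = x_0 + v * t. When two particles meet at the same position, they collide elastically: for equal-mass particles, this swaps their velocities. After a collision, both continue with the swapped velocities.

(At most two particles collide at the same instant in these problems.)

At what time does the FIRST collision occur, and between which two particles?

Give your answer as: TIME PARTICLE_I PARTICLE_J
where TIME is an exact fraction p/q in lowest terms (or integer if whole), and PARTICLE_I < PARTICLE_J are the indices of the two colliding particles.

Pair (0,1): pos 5,17 vel 3,1 -> gap=12, closing at 2/unit, collide at t=6
Earliest collision: t=6 between 0 and 1

Answer: 6 0 1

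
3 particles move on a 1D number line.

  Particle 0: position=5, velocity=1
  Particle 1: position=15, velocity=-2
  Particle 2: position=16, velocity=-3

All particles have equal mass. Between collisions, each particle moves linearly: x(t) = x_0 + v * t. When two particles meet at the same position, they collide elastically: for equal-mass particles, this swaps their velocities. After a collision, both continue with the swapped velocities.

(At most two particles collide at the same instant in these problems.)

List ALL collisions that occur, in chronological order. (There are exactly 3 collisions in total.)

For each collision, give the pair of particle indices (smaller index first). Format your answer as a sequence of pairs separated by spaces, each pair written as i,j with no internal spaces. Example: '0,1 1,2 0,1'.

Collision at t=1: particles 1 and 2 swap velocities; positions: p0=6 p1=13 p2=13; velocities now: v0=1 v1=-3 v2=-2
Collision at t=11/4: particles 0 and 1 swap velocities; positions: p0=31/4 p1=31/4 p2=19/2; velocities now: v0=-3 v1=1 v2=-2
Collision at t=10/3: particles 1 and 2 swap velocities; positions: p0=6 p1=25/3 p2=25/3; velocities now: v0=-3 v1=-2 v2=1

Answer: 1,2 0,1 1,2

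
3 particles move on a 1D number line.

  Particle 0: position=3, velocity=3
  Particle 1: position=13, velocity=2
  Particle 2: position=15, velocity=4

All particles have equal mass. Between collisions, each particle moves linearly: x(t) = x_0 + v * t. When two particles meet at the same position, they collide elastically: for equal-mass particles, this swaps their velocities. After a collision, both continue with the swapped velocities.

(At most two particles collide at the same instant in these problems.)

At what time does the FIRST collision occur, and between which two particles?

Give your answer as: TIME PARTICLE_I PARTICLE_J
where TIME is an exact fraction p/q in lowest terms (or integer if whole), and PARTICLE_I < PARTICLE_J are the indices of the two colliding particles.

Answer: 10 0 1

Derivation:
Pair (0,1): pos 3,13 vel 3,2 -> gap=10, closing at 1/unit, collide at t=10
Pair (1,2): pos 13,15 vel 2,4 -> not approaching (rel speed -2 <= 0)
Earliest collision: t=10 between 0 and 1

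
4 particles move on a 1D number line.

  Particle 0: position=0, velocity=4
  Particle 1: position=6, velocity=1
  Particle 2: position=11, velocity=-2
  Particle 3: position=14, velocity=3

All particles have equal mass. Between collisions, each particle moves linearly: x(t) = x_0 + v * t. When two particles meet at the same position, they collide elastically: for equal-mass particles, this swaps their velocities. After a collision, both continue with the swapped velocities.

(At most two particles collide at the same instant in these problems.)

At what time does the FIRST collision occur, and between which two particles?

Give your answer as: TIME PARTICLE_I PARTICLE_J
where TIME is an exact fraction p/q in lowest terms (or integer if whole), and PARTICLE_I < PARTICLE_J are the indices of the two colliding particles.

Answer: 5/3 1 2

Derivation:
Pair (0,1): pos 0,6 vel 4,1 -> gap=6, closing at 3/unit, collide at t=2
Pair (1,2): pos 6,11 vel 1,-2 -> gap=5, closing at 3/unit, collide at t=5/3
Pair (2,3): pos 11,14 vel -2,3 -> not approaching (rel speed -5 <= 0)
Earliest collision: t=5/3 between 1 and 2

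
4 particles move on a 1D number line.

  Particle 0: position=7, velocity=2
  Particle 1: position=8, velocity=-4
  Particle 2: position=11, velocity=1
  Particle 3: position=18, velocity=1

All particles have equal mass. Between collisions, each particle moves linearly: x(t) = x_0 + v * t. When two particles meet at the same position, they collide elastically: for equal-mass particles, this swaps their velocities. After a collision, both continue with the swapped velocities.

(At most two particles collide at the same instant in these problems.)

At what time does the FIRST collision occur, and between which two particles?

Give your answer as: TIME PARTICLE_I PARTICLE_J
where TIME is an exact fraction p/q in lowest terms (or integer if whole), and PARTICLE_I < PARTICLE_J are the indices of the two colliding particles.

Pair (0,1): pos 7,8 vel 2,-4 -> gap=1, closing at 6/unit, collide at t=1/6
Pair (1,2): pos 8,11 vel -4,1 -> not approaching (rel speed -5 <= 0)
Pair (2,3): pos 11,18 vel 1,1 -> not approaching (rel speed 0 <= 0)
Earliest collision: t=1/6 between 0 and 1

Answer: 1/6 0 1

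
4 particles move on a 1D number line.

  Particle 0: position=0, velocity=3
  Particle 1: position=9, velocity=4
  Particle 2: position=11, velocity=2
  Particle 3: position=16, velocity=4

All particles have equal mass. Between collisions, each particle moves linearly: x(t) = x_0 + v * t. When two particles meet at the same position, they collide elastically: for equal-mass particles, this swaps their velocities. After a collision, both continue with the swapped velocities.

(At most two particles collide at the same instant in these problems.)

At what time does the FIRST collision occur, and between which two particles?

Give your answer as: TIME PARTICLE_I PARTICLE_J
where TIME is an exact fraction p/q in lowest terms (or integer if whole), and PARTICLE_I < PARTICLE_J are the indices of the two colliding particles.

Answer: 1 1 2

Derivation:
Pair (0,1): pos 0,9 vel 3,4 -> not approaching (rel speed -1 <= 0)
Pair (1,2): pos 9,11 vel 4,2 -> gap=2, closing at 2/unit, collide at t=1
Pair (2,3): pos 11,16 vel 2,4 -> not approaching (rel speed -2 <= 0)
Earliest collision: t=1 between 1 and 2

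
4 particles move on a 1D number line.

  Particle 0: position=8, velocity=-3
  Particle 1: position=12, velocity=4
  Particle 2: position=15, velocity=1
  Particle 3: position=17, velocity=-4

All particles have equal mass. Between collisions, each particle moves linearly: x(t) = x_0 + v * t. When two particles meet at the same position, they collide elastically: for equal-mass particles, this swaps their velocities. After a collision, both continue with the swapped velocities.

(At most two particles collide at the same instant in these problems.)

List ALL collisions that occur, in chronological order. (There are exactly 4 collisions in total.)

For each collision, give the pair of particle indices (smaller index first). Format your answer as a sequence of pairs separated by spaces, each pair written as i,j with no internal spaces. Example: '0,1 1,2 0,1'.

Answer: 2,3 1,2 2,3 0,1

Derivation:
Collision at t=2/5: particles 2 and 3 swap velocities; positions: p0=34/5 p1=68/5 p2=77/5 p3=77/5; velocities now: v0=-3 v1=4 v2=-4 v3=1
Collision at t=5/8: particles 1 and 2 swap velocities; positions: p0=49/8 p1=29/2 p2=29/2 p3=125/8; velocities now: v0=-3 v1=-4 v2=4 v3=1
Collision at t=1: particles 2 and 3 swap velocities; positions: p0=5 p1=13 p2=16 p3=16; velocities now: v0=-3 v1=-4 v2=1 v3=4
Collision at t=9: particles 0 and 1 swap velocities; positions: p0=-19 p1=-19 p2=24 p3=48; velocities now: v0=-4 v1=-3 v2=1 v3=4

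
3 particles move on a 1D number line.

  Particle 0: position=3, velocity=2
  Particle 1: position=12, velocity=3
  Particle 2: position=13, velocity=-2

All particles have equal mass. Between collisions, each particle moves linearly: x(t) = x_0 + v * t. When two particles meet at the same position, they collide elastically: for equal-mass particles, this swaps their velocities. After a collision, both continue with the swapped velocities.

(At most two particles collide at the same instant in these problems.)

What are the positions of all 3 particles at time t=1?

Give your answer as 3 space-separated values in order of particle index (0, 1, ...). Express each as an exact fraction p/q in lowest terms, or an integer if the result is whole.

Collision at t=1/5: particles 1 and 2 swap velocities; positions: p0=17/5 p1=63/5 p2=63/5; velocities now: v0=2 v1=-2 v2=3
Advance to t=1 (no further collisions before then); velocities: v0=2 v1=-2 v2=3; positions = 5 11 15

Answer: 5 11 15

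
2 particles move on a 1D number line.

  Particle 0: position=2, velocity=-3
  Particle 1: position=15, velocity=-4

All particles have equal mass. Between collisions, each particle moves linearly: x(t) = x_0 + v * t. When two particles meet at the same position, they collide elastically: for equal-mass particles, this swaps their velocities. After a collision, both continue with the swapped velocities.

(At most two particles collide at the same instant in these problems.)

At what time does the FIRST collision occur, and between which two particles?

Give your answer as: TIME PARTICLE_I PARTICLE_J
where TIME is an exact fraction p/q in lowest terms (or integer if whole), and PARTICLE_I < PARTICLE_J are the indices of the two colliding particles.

Pair (0,1): pos 2,15 vel -3,-4 -> gap=13, closing at 1/unit, collide at t=13
Earliest collision: t=13 between 0 and 1

Answer: 13 0 1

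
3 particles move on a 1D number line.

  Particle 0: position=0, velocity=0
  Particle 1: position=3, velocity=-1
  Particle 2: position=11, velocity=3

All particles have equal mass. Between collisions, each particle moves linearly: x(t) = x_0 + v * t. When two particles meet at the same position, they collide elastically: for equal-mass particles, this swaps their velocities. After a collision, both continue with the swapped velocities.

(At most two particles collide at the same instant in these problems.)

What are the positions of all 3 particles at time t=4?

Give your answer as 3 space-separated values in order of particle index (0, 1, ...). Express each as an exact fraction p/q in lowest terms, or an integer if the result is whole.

Answer: -1 0 23

Derivation:
Collision at t=3: particles 0 and 1 swap velocities; positions: p0=0 p1=0 p2=20; velocities now: v0=-1 v1=0 v2=3
Advance to t=4 (no further collisions before then); velocities: v0=-1 v1=0 v2=3; positions = -1 0 23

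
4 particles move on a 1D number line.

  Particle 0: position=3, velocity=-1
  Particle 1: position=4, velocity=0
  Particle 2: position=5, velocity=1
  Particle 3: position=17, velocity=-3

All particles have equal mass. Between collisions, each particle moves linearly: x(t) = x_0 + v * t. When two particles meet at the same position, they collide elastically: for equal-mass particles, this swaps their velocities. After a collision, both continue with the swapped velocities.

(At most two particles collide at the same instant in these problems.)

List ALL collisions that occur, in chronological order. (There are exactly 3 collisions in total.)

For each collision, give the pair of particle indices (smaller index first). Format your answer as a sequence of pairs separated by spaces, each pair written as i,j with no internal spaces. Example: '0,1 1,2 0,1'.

Answer: 2,3 1,2 0,1

Derivation:
Collision at t=3: particles 2 and 3 swap velocities; positions: p0=0 p1=4 p2=8 p3=8; velocities now: v0=-1 v1=0 v2=-3 v3=1
Collision at t=13/3: particles 1 and 2 swap velocities; positions: p0=-4/3 p1=4 p2=4 p3=28/3; velocities now: v0=-1 v1=-3 v2=0 v3=1
Collision at t=7: particles 0 and 1 swap velocities; positions: p0=-4 p1=-4 p2=4 p3=12; velocities now: v0=-3 v1=-1 v2=0 v3=1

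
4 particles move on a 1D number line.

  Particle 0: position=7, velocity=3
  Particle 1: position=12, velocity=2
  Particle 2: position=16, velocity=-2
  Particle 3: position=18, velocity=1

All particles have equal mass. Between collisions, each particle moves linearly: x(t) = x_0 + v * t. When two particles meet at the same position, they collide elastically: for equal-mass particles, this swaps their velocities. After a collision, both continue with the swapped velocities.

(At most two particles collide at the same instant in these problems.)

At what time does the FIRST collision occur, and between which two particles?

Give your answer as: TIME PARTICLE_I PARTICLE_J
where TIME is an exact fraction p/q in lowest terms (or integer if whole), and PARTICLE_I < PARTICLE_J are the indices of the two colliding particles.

Answer: 1 1 2

Derivation:
Pair (0,1): pos 7,12 vel 3,2 -> gap=5, closing at 1/unit, collide at t=5
Pair (1,2): pos 12,16 vel 2,-2 -> gap=4, closing at 4/unit, collide at t=1
Pair (2,3): pos 16,18 vel -2,1 -> not approaching (rel speed -3 <= 0)
Earliest collision: t=1 between 1 and 2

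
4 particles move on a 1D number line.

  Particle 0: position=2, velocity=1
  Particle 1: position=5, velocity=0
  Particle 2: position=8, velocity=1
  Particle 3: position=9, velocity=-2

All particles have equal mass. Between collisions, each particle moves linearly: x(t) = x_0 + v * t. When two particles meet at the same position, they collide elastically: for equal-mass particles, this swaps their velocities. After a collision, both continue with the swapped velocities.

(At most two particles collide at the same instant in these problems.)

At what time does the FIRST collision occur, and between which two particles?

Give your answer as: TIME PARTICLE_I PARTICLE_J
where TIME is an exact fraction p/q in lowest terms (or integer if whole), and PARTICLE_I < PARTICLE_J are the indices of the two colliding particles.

Pair (0,1): pos 2,5 vel 1,0 -> gap=3, closing at 1/unit, collide at t=3
Pair (1,2): pos 5,8 vel 0,1 -> not approaching (rel speed -1 <= 0)
Pair (2,3): pos 8,9 vel 1,-2 -> gap=1, closing at 3/unit, collide at t=1/3
Earliest collision: t=1/3 between 2 and 3

Answer: 1/3 2 3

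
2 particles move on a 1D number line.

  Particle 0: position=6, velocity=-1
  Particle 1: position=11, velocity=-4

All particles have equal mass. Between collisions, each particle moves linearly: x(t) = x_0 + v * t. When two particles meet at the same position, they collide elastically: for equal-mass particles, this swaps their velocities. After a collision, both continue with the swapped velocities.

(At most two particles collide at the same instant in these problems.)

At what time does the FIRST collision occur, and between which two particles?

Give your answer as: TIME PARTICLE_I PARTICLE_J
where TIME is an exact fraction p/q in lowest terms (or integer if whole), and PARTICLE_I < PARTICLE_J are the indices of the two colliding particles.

Pair (0,1): pos 6,11 vel -1,-4 -> gap=5, closing at 3/unit, collide at t=5/3
Earliest collision: t=5/3 between 0 and 1

Answer: 5/3 0 1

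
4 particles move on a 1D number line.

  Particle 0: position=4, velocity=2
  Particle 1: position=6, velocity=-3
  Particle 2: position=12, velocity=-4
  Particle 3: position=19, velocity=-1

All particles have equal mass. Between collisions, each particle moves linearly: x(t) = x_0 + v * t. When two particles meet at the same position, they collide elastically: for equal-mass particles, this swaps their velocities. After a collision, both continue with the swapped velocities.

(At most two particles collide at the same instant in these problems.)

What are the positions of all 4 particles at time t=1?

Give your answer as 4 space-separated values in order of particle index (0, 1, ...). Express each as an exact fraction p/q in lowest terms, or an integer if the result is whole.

Answer: 3 6 8 18

Derivation:
Collision at t=2/5: particles 0 and 1 swap velocities; positions: p0=24/5 p1=24/5 p2=52/5 p3=93/5; velocities now: v0=-3 v1=2 v2=-4 v3=-1
Advance to t=1 (no further collisions before then); velocities: v0=-3 v1=2 v2=-4 v3=-1; positions = 3 6 8 18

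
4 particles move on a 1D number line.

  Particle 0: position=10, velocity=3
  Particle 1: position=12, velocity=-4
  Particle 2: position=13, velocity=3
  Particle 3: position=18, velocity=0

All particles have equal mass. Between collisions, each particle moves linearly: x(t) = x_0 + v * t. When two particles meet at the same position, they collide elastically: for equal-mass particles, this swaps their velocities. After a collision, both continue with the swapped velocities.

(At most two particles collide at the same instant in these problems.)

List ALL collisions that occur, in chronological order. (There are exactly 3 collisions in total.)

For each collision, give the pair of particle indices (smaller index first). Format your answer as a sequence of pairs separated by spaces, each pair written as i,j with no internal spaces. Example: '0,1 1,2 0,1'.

Answer: 0,1 2,3 1,2

Derivation:
Collision at t=2/7: particles 0 and 1 swap velocities; positions: p0=76/7 p1=76/7 p2=97/7 p3=18; velocities now: v0=-4 v1=3 v2=3 v3=0
Collision at t=5/3: particles 2 and 3 swap velocities; positions: p0=16/3 p1=15 p2=18 p3=18; velocities now: v0=-4 v1=3 v2=0 v3=3
Collision at t=8/3: particles 1 and 2 swap velocities; positions: p0=4/3 p1=18 p2=18 p3=21; velocities now: v0=-4 v1=0 v2=3 v3=3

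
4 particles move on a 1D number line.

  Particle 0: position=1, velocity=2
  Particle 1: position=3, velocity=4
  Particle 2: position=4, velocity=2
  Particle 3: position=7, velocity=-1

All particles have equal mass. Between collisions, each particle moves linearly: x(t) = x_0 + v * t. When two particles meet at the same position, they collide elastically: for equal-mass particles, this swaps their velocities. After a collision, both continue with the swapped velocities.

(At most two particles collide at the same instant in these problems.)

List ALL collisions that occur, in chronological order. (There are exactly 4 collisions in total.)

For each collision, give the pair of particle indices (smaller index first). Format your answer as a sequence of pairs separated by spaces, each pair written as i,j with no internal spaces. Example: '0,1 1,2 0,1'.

Collision at t=1/2: particles 1 and 2 swap velocities; positions: p0=2 p1=5 p2=5 p3=13/2; velocities now: v0=2 v1=2 v2=4 v3=-1
Collision at t=4/5: particles 2 and 3 swap velocities; positions: p0=13/5 p1=28/5 p2=31/5 p3=31/5; velocities now: v0=2 v1=2 v2=-1 v3=4
Collision at t=1: particles 1 and 2 swap velocities; positions: p0=3 p1=6 p2=6 p3=7; velocities now: v0=2 v1=-1 v2=2 v3=4
Collision at t=2: particles 0 and 1 swap velocities; positions: p0=5 p1=5 p2=8 p3=11; velocities now: v0=-1 v1=2 v2=2 v3=4

Answer: 1,2 2,3 1,2 0,1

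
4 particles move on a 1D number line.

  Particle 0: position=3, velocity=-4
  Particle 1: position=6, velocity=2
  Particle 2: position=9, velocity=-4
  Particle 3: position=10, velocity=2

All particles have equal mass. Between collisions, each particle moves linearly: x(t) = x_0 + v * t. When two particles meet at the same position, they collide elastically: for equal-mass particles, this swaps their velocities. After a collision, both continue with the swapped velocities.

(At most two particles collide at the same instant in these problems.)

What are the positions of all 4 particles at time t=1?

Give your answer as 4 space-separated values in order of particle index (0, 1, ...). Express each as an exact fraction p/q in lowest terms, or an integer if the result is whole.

Answer: -1 5 8 12

Derivation:
Collision at t=1/2: particles 1 and 2 swap velocities; positions: p0=1 p1=7 p2=7 p3=11; velocities now: v0=-4 v1=-4 v2=2 v3=2
Advance to t=1 (no further collisions before then); velocities: v0=-4 v1=-4 v2=2 v3=2; positions = -1 5 8 12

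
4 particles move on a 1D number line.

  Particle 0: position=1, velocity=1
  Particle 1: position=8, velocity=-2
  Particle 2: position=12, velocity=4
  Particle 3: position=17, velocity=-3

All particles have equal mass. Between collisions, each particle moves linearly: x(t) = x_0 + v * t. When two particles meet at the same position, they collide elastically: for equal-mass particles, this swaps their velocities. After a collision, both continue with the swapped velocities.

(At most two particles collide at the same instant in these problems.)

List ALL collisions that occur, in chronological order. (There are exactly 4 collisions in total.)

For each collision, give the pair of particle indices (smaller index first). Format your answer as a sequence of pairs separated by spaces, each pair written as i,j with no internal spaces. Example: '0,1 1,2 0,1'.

Collision at t=5/7: particles 2 and 3 swap velocities; positions: p0=12/7 p1=46/7 p2=104/7 p3=104/7; velocities now: v0=1 v1=-2 v2=-3 v3=4
Collision at t=7/3: particles 0 and 1 swap velocities; positions: p0=10/3 p1=10/3 p2=10 p3=64/3; velocities now: v0=-2 v1=1 v2=-3 v3=4
Collision at t=4: particles 1 and 2 swap velocities; positions: p0=0 p1=5 p2=5 p3=28; velocities now: v0=-2 v1=-3 v2=1 v3=4
Collision at t=9: particles 0 and 1 swap velocities; positions: p0=-10 p1=-10 p2=10 p3=48; velocities now: v0=-3 v1=-2 v2=1 v3=4

Answer: 2,3 0,1 1,2 0,1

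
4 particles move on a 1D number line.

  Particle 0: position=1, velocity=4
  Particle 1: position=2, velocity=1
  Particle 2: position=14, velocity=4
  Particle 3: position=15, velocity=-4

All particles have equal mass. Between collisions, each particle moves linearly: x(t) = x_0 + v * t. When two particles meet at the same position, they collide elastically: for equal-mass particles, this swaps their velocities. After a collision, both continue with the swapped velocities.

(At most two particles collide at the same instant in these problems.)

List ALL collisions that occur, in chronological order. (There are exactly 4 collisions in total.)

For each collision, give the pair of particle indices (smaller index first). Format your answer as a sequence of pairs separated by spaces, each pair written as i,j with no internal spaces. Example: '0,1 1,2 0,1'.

Collision at t=1/8: particles 2 and 3 swap velocities; positions: p0=3/2 p1=17/8 p2=29/2 p3=29/2; velocities now: v0=4 v1=1 v2=-4 v3=4
Collision at t=1/3: particles 0 and 1 swap velocities; positions: p0=7/3 p1=7/3 p2=41/3 p3=46/3; velocities now: v0=1 v1=4 v2=-4 v3=4
Collision at t=7/4: particles 1 and 2 swap velocities; positions: p0=15/4 p1=8 p2=8 p3=21; velocities now: v0=1 v1=-4 v2=4 v3=4
Collision at t=13/5: particles 0 and 1 swap velocities; positions: p0=23/5 p1=23/5 p2=57/5 p3=122/5; velocities now: v0=-4 v1=1 v2=4 v3=4

Answer: 2,3 0,1 1,2 0,1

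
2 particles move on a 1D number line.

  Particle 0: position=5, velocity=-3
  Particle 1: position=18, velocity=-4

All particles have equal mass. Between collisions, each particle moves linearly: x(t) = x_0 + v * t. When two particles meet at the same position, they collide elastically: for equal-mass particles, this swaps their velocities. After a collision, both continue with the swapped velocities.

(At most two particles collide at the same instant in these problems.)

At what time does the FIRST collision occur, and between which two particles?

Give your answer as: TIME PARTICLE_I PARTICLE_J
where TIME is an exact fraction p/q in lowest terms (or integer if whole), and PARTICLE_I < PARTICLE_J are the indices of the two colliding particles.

Pair (0,1): pos 5,18 vel -3,-4 -> gap=13, closing at 1/unit, collide at t=13
Earliest collision: t=13 between 0 and 1

Answer: 13 0 1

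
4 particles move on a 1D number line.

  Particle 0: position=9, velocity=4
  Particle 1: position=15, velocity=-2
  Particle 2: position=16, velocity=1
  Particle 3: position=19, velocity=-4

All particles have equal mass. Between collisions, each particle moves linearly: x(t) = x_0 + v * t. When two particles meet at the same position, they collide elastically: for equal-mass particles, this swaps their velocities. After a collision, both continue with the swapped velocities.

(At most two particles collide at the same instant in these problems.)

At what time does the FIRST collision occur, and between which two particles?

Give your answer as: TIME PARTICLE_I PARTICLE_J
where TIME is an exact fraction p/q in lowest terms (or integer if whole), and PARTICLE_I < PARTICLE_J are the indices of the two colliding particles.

Answer: 3/5 2 3

Derivation:
Pair (0,1): pos 9,15 vel 4,-2 -> gap=6, closing at 6/unit, collide at t=1
Pair (1,2): pos 15,16 vel -2,1 -> not approaching (rel speed -3 <= 0)
Pair (2,3): pos 16,19 vel 1,-4 -> gap=3, closing at 5/unit, collide at t=3/5
Earliest collision: t=3/5 between 2 and 3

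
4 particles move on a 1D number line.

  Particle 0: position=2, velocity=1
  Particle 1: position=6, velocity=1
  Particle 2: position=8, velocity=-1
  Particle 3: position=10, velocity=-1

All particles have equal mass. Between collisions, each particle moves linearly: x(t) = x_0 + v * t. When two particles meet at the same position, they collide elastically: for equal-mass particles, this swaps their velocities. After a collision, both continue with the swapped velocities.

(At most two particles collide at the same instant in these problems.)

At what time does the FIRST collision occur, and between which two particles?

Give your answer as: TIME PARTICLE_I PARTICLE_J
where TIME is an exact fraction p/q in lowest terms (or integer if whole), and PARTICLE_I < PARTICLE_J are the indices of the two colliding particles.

Answer: 1 1 2

Derivation:
Pair (0,1): pos 2,6 vel 1,1 -> not approaching (rel speed 0 <= 0)
Pair (1,2): pos 6,8 vel 1,-1 -> gap=2, closing at 2/unit, collide at t=1
Pair (2,3): pos 8,10 vel -1,-1 -> not approaching (rel speed 0 <= 0)
Earliest collision: t=1 between 1 and 2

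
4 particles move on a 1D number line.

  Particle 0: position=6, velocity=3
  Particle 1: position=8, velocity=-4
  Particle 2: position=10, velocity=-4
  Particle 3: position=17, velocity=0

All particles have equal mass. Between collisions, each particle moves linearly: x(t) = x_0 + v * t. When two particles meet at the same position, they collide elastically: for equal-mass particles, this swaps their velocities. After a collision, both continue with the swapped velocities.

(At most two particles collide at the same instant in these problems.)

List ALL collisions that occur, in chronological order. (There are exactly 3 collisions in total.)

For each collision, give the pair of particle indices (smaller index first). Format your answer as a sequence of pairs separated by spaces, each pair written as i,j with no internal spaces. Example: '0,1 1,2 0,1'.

Collision at t=2/7: particles 0 and 1 swap velocities; positions: p0=48/7 p1=48/7 p2=62/7 p3=17; velocities now: v0=-4 v1=3 v2=-4 v3=0
Collision at t=4/7: particles 1 and 2 swap velocities; positions: p0=40/7 p1=54/7 p2=54/7 p3=17; velocities now: v0=-4 v1=-4 v2=3 v3=0
Collision at t=11/3: particles 2 and 3 swap velocities; positions: p0=-20/3 p1=-14/3 p2=17 p3=17; velocities now: v0=-4 v1=-4 v2=0 v3=3

Answer: 0,1 1,2 2,3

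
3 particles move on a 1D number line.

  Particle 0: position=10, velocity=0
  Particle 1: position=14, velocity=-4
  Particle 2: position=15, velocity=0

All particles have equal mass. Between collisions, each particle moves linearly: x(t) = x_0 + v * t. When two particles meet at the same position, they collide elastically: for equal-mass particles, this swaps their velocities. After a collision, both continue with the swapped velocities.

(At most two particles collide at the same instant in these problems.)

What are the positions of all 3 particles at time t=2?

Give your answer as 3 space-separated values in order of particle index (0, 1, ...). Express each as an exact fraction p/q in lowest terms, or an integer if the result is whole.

Collision at t=1: particles 0 and 1 swap velocities; positions: p0=10 p1=10 p2=15; velocities now: v0=-4 v1=0 v2=0
Advance to t=2 (no further collisions before then); velocities: v0=-4 v1=0 v2=0; positions = 6 10 15

Answer: 6 10 15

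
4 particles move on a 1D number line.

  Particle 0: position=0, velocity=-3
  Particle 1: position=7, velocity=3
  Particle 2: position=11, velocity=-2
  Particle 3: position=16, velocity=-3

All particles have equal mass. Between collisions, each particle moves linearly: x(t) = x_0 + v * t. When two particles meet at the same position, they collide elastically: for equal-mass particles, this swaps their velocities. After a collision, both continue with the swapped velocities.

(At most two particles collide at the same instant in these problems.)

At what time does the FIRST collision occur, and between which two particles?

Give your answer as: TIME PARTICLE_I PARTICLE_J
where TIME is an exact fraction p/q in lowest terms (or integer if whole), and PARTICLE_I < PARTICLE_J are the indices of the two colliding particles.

Pair (0,1): pos 0,7 vel -3,3 -> not approaching (rel speed -6 <= 0)
Pair (1,2): pos 7,11 vel 3,-2 -> gap=4, closing at 5/unit, collide at t=4/5
Pair (2,3): pos 11,16 vel -2,-3 -> gap=5, closing at 1/unit, collide at t=5
Earliest collision: t=4/5 between 1 and 2

Answer: 4/5 1 2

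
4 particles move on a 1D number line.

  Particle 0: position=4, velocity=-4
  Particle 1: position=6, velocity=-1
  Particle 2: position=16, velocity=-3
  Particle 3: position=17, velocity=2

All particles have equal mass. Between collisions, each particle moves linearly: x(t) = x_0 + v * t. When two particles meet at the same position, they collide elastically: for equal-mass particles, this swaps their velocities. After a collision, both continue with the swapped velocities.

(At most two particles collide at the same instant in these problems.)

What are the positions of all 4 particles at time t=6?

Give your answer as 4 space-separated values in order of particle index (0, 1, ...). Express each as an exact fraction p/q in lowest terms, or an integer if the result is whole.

Collision at t=5: particles 1 and 2 swap velocities; positions: p0=-16 p1=1 p2=1 p3=27; velocities now: v0=-4 v1=-3 v2=-1 v3=2
Advance to t=6 (no further collisions before then); velocities: v0=-4 v1=-3 v2=-1 v3=2; positions = -20 -2 0 29

Answer: -20 -2 0 29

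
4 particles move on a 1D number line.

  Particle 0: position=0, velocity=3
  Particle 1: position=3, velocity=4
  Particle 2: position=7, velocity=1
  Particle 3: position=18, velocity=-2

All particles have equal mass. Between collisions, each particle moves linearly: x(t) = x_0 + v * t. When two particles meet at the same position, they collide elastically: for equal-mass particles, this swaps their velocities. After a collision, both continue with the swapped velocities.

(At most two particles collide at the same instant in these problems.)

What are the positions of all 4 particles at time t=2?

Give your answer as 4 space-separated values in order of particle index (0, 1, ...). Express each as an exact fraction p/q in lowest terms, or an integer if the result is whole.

Answer: 6 9 11 14

Derivation:
Collision at t=4/3: particles 1 and 2 swap velocities; positions: p0=4 p1=25/3 p2=25/3 p3=46/3; velocities now: v0=3 v1=1 v2=4 v3=-2
Advance to t=2 (no further collisions before then); velocities: v0=3 v1=1 v2=4 v3=-2; positions = 6 9 11 14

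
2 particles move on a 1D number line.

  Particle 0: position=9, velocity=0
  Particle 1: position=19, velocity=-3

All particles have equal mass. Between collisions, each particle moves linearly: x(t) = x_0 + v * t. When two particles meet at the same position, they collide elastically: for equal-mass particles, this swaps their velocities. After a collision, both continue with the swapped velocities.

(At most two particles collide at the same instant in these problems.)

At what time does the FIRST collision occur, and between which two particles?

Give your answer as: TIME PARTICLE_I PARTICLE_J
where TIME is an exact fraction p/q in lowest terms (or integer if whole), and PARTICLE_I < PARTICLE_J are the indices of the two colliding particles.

Pair (0,1): pos 9,19 vel 0,-3 -> gap=10, closing at 3/unit, collide at t=10/3
Earliest collision: t=10/3 between 0 and 1

Answer: 10/3 0 1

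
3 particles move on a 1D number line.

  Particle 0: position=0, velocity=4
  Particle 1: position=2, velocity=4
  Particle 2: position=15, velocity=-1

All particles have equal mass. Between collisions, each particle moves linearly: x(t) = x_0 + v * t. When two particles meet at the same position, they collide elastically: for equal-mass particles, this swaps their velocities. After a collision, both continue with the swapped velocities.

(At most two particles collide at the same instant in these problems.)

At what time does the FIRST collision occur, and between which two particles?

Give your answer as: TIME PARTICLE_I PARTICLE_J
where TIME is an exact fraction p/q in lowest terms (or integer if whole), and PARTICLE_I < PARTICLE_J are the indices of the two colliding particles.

Answer: 13/5 1 2

Derivation:
Pair (0,1): pos 0,2 vel 4,4 -> not approaching (rel speed 0 <= 0)
Pair (1,2): pos 2,15 vel 4,-1 -> gap=13, closing at 5/unit, collide at t=13/5
Earliest collision: t=13/5 between 1 and 2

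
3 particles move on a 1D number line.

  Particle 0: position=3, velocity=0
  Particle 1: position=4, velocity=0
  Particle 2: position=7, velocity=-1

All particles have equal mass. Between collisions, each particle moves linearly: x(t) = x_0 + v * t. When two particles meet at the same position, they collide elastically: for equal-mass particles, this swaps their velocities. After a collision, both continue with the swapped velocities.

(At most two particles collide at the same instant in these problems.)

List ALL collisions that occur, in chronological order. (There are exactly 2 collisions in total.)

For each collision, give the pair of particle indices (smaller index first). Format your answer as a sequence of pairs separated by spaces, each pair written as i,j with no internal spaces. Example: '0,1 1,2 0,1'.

Collision at t=3: particles 1 and 2 swap velocities; positions: p0=3 p1=4 p2=4; velocities now: v0=0 v1=-1 v2=0
Collision at t=4: particles 0 and 1 swap velocities; positions: p0=3 p1=3 p2=4; velocities now: v0=-1 v1=0 v2=0

Answer: 1,2 0,1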